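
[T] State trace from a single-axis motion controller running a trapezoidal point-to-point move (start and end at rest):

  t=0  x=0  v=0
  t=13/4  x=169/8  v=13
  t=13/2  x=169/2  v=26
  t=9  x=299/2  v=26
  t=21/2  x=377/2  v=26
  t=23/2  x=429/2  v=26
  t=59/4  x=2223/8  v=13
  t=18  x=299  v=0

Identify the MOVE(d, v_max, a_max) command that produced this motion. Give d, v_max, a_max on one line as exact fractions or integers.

d=299 v_max=26 a_max=4

final state: t=18, x=299, v=0 → d = 299
a_max = (13−0)/(13/4−0) = 4
max v = 26 over t∈[13/2,23/2] → v_max = 26
check: 26·(13/2+5) = 299 ✓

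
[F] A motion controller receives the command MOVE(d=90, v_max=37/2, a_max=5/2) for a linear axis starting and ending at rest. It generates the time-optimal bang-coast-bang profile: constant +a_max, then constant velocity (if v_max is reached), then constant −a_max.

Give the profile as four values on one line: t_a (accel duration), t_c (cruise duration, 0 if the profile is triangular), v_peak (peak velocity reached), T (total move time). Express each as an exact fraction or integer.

t_a=6 t_c=0 v_peak=15 T=12

v_max²/a_max = (37/2)²/(5/2) = 1369/10
90 < 1369/10 so t_c = 0
v_peak = √(90·5/2) = √225 = 15
t_a = 15/(5/2) = 6; t_c = 0
T = 2·6 = 12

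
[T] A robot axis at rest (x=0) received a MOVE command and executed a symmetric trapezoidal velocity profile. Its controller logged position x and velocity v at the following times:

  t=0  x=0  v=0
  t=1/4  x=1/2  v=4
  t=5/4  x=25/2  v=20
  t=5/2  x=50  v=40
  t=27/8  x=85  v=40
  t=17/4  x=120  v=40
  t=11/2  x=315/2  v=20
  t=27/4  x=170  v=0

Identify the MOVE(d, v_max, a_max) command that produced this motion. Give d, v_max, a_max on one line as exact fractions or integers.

d=170 v_max=40 a_max=16

final state: t=27/4, x=170, v=0 → d = 170
a_max = (4−0)/(1/4−0) = 16
max v = 40 over t∈[5/2,17/4] → v_max = 40
check: 40·(5/2+7/4) = 170 ✓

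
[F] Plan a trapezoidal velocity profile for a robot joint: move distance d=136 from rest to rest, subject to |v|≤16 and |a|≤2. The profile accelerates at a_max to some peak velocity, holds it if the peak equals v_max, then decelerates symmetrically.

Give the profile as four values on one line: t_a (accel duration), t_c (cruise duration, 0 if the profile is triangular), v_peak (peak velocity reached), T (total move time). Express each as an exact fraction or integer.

t_a=8 t_c=1/2 v_peak=16 T=33/2

v_max²/a_max = 16²/2 = 128
136 ≥ 128 → trapezoidal
t_a = 16/2 = 8; v_peak = 16
d_cruise = 136 − 128 = 8; t_c = 8/16 = 1/2
T = 2·8 + 1/2 = 33/2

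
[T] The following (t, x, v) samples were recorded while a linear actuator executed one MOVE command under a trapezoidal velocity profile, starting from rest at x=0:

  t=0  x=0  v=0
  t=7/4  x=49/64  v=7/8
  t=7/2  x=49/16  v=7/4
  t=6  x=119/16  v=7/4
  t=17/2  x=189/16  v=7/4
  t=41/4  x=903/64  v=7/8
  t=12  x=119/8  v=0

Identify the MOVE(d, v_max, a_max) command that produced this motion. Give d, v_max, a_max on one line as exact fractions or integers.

d=119/8 v_max=7/4 a_max=1/2

final state: t=12, x=119/8, v=0 → d = 119/8
a_max = (7/8−0)/(7/4−0) = 1/2
max v = 7/4 over t∈[7/2,17/2] → v_max = 7/4
check: 7/4·(7/2+5) = 119/8 ✓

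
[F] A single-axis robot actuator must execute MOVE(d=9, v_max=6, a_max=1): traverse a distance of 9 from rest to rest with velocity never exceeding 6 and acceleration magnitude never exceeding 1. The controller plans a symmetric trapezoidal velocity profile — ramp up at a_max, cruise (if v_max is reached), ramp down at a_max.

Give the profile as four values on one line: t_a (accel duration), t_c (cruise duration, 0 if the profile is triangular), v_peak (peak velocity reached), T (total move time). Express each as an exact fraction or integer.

(v_max)²/a_max = 6²/1 = 36
9 < 36 → triangular
v_peak = √(9·1) = √9 = 3
t_a = 3/1 = 3; t_c = 0
T = 2·3 = 6

t_a=3 t_c=0 v_peak=3 T=6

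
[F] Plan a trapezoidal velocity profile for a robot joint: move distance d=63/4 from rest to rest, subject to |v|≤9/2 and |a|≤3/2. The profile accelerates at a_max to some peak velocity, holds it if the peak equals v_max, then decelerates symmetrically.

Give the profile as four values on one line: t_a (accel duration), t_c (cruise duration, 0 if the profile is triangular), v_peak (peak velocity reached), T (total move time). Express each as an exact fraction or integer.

t_a=3 t_c=1/2 v_peak=9/2 T=13/2

v_max²/a_max = (9/2)²/(3/2) = 27/2
63/4 ≥ 27/2 → trapezoidal
t_a = (9/2)/(3/2) = 3; v_peak = 9/2
d_cruise = 63/4 − 27/2 = 9/4; t_c = (9/4)/(9/2) = 1/2
T = 2·3 + 1/2 = 13/2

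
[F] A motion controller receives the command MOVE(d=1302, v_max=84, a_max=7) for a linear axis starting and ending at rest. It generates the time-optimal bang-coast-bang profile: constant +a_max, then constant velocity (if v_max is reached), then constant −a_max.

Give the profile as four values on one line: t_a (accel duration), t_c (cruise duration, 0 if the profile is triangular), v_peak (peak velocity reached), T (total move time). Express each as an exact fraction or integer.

(v_max)²/a_max = 84²/7 = 1008
1302 ≥ 1008 so v_max reached
t_a = 84/7 = 12; v_peak = 84
d_cruise = 1302 − 1008 = 294; t_c = 294/84 = 7/2
T = 2·12 + 7/2 = 55/2

t_a=12 t_c=7/2 v_peak=84 T=55/2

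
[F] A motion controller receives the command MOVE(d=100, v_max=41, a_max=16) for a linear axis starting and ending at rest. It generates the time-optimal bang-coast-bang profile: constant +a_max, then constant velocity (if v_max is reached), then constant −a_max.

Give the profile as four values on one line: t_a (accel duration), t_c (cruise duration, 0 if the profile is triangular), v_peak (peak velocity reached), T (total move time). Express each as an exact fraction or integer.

vₘ²/aₘ = 41²/16 = 1681/16
100 < 1681/16 ⇒ no cruise
v_peak = √(100·16) = √1600 = 40
t_a = 40/16 = 5/2; t_c = 0
T = 2·5/2 = 5

t_a=5/2 t_c=0 v_peak=40 T=5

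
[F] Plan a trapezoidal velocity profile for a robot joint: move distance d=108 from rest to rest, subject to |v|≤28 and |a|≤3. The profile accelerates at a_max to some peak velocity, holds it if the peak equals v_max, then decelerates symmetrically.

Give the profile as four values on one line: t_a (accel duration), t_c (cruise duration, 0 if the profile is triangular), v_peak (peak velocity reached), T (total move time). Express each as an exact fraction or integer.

t_a=6 t_c=0 v_peak=18 T=12

(v_max)²/a_max = 28²/3 = 784/3
108 < 784/3 so t_c = 0
v_peak = √(108·3) = √324 = 18
t_a = 18/3 = 6; t_c = 0
T = 2·6 = 12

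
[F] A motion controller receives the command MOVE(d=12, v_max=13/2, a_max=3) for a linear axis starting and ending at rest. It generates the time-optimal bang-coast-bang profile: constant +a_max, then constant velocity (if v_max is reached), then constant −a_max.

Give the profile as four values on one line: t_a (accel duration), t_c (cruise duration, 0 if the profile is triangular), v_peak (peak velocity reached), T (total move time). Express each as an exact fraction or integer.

v_max²/a_max = (13/2)²/3 = 169/12
12 < 169/12 → triangular
v_peak = √(12·3) = √36 = 6
t_a = 6/3 = 2; t_c = 0
T = 2·2 = 4

t_a=2 t_c=0 v_peak=6 T=4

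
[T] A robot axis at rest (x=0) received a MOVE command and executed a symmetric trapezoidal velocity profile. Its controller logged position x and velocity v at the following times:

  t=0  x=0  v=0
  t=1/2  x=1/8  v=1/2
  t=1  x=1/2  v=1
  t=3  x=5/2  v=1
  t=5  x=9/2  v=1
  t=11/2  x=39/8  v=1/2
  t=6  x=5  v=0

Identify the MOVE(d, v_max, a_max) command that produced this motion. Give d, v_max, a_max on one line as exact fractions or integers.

d=5 v_max=1 a_max=1

final state: t=6, x=5, v=0 → d = 5
a_max = (1/2−0)/(1/2−0) = 1
max v = 1 over t∈[1,5] → v_max = 1
check: 1·(1+4) = 5 ✓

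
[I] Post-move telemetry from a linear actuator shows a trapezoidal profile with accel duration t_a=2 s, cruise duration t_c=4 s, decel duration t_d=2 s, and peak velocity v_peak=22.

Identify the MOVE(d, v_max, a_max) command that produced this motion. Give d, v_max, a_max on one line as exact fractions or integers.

a_max = 22/2 = 11
d_a = ½·22·2 = 22; d_c = 22·4 = 88
d = 2·22 + 88 = 132
t_c = 4 > 0 ⇒ limit active, v_max = 22

d=132 v_max=22 a_max=11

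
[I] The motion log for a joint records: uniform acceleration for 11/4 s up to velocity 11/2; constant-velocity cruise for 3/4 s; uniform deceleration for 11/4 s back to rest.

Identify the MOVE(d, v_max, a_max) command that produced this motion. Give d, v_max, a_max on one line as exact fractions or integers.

a_max = (11/2)/(11/4) = 2
d_a = ½·11/2·11/4 = 121/16; d_c = 11/2·3/4 = 33/8
d = 2·121/16 + 33/8 = 77/4
t_c = 3/4 > 0 → v_max = v_peak = 11/2

d=77/4 v_max=11/2 a_max=2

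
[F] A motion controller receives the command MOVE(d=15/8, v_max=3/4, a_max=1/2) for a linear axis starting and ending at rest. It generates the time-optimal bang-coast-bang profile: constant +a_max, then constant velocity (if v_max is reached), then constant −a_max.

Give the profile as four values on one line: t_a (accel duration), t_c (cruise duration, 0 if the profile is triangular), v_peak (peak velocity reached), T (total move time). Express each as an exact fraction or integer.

t_a=3/2 t_c=1 v_peak=3/4 T=4

(v_max)²/a_max = (3/4)²/(1/2) = 9/8
15/8 ≥ 9/8 ⇒ cruise phase
t_a = (3/4)/(1/2) = 3/2; v_peak = 3/4
d_cruise = 15/8 − 9/8 = 3/4; t_c = (3/4)/(3/4) = 1
T = 2·3/2 + 1 = 4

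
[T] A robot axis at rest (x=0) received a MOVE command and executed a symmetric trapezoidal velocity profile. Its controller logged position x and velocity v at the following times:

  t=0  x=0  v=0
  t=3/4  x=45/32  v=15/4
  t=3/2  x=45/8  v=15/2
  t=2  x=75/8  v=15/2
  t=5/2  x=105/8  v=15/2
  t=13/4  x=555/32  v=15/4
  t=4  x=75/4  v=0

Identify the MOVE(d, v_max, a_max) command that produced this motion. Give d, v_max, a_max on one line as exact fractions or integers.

final state: t=4, x=75/4, v=0 → d = 75/4
a_max = (15/4−0)/(3/4−0) = 5
max v = 15/2 over t∈[3/2,5/2] → v_max = 15/2
check: 15/2·(3/2+1) = 75/4 ✓

d=75/4 v_max=15/2 a_max=5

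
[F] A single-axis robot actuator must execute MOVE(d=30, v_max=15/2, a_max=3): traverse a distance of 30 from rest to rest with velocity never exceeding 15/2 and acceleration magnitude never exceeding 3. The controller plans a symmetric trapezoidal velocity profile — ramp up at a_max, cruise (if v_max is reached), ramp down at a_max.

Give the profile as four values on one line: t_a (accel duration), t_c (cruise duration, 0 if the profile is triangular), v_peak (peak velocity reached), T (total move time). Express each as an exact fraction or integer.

v_max²/a_max = (15/2)²/3 = 75/4
30 ≥ 75/4 → trapezoidal
t_a = (15/2)/3 = 5/2; v_peak = 15/2
d_cruise = 30 − 75/4 = 45/4; t_c = (45/4)/(15/2) = 3/2
T = 2·5/2 + 3/2 = 13/2

t_a=5/2 t_c=3/2 v_peak=15/2 T=13/2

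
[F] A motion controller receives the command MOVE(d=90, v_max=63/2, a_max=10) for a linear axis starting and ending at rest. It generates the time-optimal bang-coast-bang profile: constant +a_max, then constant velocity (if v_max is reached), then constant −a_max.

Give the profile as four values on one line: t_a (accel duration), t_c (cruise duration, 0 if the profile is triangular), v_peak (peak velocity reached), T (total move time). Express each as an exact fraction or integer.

vₘ²/aₘ = (63/2)²/10 = 3969/40
90 < 3969/40 so t_c = 0
v_peak = √(90·10) = √900 = 30
t_a = 30/10 = 3; t_c = 0
T = 2·3 = 6

t_a=3 t_c=0 v_peak=30 T=6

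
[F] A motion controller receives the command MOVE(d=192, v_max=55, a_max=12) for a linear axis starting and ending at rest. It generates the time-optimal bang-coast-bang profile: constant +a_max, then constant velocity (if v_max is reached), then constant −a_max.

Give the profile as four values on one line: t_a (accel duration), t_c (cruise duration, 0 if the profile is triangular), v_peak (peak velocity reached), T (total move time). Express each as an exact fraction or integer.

vₘ²/aₘ = 55²/12 = 3025/12
192 < 3025/12 → triangular
v_peak = √(192·12) = √2304 = 48
t_a = 48/12 = 4; t_c = 0
T = 2·4 = 8

t_a=4 t_c=0 v_peak=48 T=8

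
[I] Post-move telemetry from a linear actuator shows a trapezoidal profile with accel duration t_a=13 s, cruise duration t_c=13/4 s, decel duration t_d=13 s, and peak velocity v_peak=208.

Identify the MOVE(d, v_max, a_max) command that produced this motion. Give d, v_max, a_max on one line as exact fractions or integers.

d=3380 v_max=208 a_max=16

a_max = 208/13 = 16
d_a = ½·208·13 = 1352; d_c = 208·13/4 = 676
d = 2·1352 + 676 = 3380
t_c = 13/4 > 0 → v_max = v_peak = 208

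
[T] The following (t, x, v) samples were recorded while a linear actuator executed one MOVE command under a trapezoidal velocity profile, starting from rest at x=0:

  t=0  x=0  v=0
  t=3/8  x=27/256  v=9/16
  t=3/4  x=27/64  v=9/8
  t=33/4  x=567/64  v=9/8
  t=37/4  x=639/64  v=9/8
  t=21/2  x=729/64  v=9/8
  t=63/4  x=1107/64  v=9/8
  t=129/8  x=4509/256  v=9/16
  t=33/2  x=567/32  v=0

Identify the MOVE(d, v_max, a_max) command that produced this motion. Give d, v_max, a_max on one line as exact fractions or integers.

final state: t=33/2, x=567/32, v=0 → d = 567/32
a_max = (9/16−0)/(3/8−0) = 3/2
max v = 9/8 over t∈[3/4,63/4] → v_max = 9/8
check: 9/8·(3/4+15) = 567/32 ✓

d=567/32 v_max=9/8 a_max=3/2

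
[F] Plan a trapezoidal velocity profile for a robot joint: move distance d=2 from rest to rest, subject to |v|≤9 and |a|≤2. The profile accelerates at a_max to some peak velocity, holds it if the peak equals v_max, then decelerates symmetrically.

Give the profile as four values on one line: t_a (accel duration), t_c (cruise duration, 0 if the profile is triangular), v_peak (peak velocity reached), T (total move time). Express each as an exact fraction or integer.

(v_max)²/a_max = 9²/2 = 81/2
2 < 81/2 so t_c = 0
v_peak = √(2·2) = √4 = 2
t_a = 2/2 = 1; t_c = 0
T = 2·1 = 2

t_a=1 t_c=0 v_peak=2 T=2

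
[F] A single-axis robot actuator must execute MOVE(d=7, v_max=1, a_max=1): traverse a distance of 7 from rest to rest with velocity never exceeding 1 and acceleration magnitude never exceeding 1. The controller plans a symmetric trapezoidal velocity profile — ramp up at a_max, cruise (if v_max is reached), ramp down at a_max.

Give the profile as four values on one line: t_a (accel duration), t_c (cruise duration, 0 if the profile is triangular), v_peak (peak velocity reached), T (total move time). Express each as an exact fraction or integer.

t_a=1 t_c=6 v_peak=1 T=8

vₘ²/aₘ = 1²/1 = 1
7 ≥ 1 so v_max reached
t_a = 1/1 = 1; v_peak = 1
d_cruise = 7 − 1 = 6; t_c = 6/1 = 6
T = 2·1 + 6 = 8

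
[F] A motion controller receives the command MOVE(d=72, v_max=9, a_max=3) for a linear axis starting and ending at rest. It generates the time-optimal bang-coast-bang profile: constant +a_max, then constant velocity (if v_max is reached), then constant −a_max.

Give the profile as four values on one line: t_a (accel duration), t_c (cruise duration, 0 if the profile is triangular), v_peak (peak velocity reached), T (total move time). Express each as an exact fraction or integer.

(v_max)²/a_max = 9²/3 = 27
72 ≥ 27 → trapezoidal
t_a = 9/3 = 3; v_peak = 9
d_cruise = 72 − 27 = 45; t_c = 45/9 = 5
T = 2·3 + 5 = 11

t_a=3 t_c=5 v_peak=9 T=11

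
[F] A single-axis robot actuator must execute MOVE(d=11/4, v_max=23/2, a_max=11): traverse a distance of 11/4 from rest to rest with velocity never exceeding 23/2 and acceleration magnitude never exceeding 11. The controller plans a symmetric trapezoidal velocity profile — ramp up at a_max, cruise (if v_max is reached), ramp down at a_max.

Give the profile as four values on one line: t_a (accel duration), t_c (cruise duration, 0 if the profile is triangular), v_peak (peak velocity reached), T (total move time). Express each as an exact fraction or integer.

(v_max)²/a_max = (23/2)²/11 = 529/44
11/4 < 529/44 → triangular
v_peak = √(11/4·11) = √(121/4) = 11/2
t_a = (11/2)/11 = 1/2; t_c = 0
T = 2·1/2 = 1

t_a=1/2 t_c=0 v_peak=11/2 T=1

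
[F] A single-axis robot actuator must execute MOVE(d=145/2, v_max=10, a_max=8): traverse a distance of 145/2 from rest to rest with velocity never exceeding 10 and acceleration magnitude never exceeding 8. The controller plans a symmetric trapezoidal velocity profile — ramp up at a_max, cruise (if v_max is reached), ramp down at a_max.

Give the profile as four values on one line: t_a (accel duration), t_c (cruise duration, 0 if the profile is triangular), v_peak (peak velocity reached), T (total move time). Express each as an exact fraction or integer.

t_a=5/4 t_c=6 v_peak=10 T=17/2

vₘ²/aₘ = 10²/8 = 25/2
145/2 ≥ 25/2 so v_max reached
t_a = 10/8 = 5/4; v_peak = 10
d_cruise = 145/2 − 25/2 = 60; t_c = 60/10 = 6
T = 2·5/4 + 6 = 17/2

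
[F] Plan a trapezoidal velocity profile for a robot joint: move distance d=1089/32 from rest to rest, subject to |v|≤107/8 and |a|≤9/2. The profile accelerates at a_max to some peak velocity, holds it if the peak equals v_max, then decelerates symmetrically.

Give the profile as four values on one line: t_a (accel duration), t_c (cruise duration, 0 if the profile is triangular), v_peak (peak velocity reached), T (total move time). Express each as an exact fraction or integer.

t_a=11/4 t_c=0 v_peak=99/8 T=11/2

v_max²/a_max = (107/8)²/(9/2) = 11449/288
1089/32 < 11449/288 so t_c = 0
v_peak = √(1089/32·9/2) = √(9801/64) = 99/8
t_a = (99/8)/(9/2) = 11/4; t_c = 0
T = 2·11/4 = 11/2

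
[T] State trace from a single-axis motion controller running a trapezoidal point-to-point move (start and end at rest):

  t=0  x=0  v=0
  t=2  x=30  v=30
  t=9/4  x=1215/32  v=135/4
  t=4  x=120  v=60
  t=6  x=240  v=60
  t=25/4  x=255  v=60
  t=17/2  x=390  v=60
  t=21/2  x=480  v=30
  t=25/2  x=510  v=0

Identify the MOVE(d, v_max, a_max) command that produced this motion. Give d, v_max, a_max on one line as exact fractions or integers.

final state: t=25/2, x=510, v=0 → d = 510
a_max = (30−0)/(2−0) = 15
max v = 60 over t∈[4,17/2] → v_max = 60
check: 60·(4+9/2) = 510 ✓

d=510 v_max=60 a_max=15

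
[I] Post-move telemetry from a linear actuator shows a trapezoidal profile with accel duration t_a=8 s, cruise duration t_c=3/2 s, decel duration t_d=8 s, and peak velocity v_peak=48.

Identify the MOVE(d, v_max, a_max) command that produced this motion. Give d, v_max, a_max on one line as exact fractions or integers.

a_max = 48/8 = 6
d_a = ½·48·8 = 192; d_c = 48·3/2 = 72
d = 2·192 + 72 = 456
t_c = 3/2 > 0 so v_max = 48

d=456 v_max=48 a_max=6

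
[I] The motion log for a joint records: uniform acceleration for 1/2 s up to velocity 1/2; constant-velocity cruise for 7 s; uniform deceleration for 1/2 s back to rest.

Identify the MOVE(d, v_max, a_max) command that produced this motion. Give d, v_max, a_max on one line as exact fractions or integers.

d=15/4 v_max=1/2 a_max=1

a_max = (1/2)/(1/2) = 1
d_a = ½·1/2·1/2 = 1/8; d_c = 1/2·7 = 7/2
d = 2·1/8 + 7/2 = 15/4
t_c = 7 > 0 → v_max = v_peak = 1/2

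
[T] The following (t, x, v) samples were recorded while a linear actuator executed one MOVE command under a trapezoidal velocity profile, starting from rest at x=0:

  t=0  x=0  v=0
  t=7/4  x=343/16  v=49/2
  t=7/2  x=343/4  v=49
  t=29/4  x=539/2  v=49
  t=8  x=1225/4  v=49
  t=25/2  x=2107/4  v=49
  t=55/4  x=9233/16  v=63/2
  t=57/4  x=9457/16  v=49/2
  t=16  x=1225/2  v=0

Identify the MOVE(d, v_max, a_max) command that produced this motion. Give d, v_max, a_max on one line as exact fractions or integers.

d=1225/2 v_max=49 a_max=14

final state: t=16, x=1225/2, v=0 → d = 1225/2
a_max = (49/2−0)/(7/4−0) = 14
max v = 49 over t∈[7/2,25/2] → v_max = 49
check: 49·(7/2+9) = 1225/2 ✓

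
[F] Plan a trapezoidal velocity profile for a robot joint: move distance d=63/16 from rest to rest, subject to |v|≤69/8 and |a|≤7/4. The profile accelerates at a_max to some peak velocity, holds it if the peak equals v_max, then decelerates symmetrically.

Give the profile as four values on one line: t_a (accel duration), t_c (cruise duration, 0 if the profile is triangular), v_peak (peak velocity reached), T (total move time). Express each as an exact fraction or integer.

vₘ²/aₘ = (69/8)²/(7/4) = 4761/112
63/16 < 4761/112 ⇒ no cruise
v_peak = √(63/16·7/4) = √(441/64) = 21/8
t_a = (21/8)/(7/4) = 3/2; t_c = 0
T = 2·3/2 = 3

t_a=3/2 t_c=0 v_peak=21/8 T=3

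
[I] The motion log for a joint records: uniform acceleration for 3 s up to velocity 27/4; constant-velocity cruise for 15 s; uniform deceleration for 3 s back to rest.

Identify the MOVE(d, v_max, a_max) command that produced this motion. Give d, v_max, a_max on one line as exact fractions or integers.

d=243/2 v_max=27/4 a_max=9/4

a_max = (27/4)/3 = 9/4
d_a = ½·27/4·3 = 81/8; d_c = 27/4·15 = 405/4
d = 2·81/8 + 405/4 = 243/2
t_c = 15 > 0 so v_max = 27/4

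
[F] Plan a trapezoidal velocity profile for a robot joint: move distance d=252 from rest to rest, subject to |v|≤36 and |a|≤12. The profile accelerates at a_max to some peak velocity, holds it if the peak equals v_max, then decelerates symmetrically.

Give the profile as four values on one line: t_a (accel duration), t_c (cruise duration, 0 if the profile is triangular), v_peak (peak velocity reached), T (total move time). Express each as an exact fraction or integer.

v_max²/a_max = 36²/12 = 108
252 ≥ 108 → trapezoidal
t_a = 36/12 = 3; v_peak = 36
d_cruise = 252 − 108 = 144; t_c = 144/36 = 4
T = 2·3 + 4 = 10

t_a=3 t_c=4 v_peak=36 T=10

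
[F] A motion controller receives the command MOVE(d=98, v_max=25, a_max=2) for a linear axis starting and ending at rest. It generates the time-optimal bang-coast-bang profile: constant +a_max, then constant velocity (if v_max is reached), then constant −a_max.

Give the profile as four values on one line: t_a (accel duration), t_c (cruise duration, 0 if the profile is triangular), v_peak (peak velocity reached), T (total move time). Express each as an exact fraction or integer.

t_a=7 t_c=0 v_peak=14 T=14

vₘ²/aₘ = 25²/2 = 625/2
98 < 625/2 ⇒ no cruise
v_peak = √(98·2) = √196 = 14
t_a = 14/2 = 7; t_c = 0
T = 2·7 = 14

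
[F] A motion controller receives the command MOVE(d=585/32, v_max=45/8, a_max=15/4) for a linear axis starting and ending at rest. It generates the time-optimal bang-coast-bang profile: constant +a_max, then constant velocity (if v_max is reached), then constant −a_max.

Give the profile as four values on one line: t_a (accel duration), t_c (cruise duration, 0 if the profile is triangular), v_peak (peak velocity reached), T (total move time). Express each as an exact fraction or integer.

(v_max)²/a_max = (45/8)²/(15/4) = 135/16
585/32 ≥ 135/16 so v_max reached
t_a = (45/8)/(15/4) = 3/2; v_peak = 45/8
d_cruise = 585/32 − 135/16 = 315/32; t_c = (315/32)/(45/8) = 7/4
T = 2·3/2 + 7/4 = 19/4

t_a=3/2 t_c=7/4 v_peak=45/8 T=19/4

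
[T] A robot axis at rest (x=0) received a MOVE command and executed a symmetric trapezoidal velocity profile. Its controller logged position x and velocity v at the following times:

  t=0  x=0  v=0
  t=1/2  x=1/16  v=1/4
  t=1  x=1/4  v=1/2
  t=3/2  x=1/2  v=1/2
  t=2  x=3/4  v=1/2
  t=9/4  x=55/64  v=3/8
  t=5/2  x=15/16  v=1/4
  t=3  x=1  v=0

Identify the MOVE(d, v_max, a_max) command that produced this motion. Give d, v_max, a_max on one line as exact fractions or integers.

final state: t=3, x=1, v=0 → d = 1
a_max = (1/4−0)/(1/2−0) = 1/2
max v = 1/2 over t∈[1,2] → v_max = 1/2
check: 1/2·(1+1) = 1 ✓

d=1 v_max=1/2 a_max=1/2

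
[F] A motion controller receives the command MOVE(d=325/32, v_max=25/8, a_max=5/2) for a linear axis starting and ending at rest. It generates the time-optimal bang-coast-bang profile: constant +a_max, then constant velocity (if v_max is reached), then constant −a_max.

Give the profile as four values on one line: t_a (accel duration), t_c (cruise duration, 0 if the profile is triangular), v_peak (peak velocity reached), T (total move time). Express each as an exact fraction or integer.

t_a=5/4 t_c=2 v_peak=25/8 T=9/2

(v_max)²/a_max = (25/8)²/(5/2) = 125/32
325/32 ≥ 125/32 so v_max reached
t_a = (25/8)/(5/2) = 5/4; v_peak = 25/8
d_cruise = 325/32 − 125/32 = 25/4; t_c = (25/4)/(25/8) = 2
T = 2·5/4 + 2 = 9/2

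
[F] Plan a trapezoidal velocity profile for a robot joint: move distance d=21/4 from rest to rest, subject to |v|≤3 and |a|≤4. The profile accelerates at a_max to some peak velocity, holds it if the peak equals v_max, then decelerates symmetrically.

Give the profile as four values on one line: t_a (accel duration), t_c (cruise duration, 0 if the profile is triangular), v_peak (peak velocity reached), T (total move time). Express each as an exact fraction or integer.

t_a=3/4 t_c=1 v_peak=3 T=5/2

vₘ²/aₘ = 3²/4 = 9/4
21/4 ≥ 9/4 → trapezoidal
t_a = 3/4; v_peak = 3
d_cruise = 21/4 − 9/4 = 3; t_c = 3/3 = 1
T = 2·3/4 + 1 = 5/2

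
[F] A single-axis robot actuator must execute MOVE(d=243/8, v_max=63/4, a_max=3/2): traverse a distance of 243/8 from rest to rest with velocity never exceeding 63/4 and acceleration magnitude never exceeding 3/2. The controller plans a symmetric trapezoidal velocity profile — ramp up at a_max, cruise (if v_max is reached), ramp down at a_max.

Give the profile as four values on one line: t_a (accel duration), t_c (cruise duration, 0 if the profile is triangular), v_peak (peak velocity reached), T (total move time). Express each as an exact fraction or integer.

vₘ²/aₘ = (63/4)²/(3/2) = 1323/8
243/8 < 1323/8 so t_c = 0
v_peak = √(243/8·3/2) = √(729/16) = 27/4
t_a = (27/4)/(3/2) = 9/2; t_c = 0
T = 2·9/2 = 9

t_a=9/2 t_c=0 v_peak=27/4 T=9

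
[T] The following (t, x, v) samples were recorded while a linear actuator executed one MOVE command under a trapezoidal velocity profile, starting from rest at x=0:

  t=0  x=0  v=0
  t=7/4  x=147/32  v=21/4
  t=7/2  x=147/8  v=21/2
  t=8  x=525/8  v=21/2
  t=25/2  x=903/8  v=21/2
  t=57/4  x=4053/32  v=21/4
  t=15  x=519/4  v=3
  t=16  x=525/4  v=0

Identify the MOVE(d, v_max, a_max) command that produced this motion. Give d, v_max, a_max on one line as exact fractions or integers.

final state: t=16, x=525/4, v=0 → d = 525/4
a_max = (21/4−0)/(7/4−0) = 3
max v = 21/2 over t∈[7/2,25/2] → v_max = 21/2
check: 21/2·(7/2+9) = 525/4 ✓

d=525/4 v_max=21/2 a_max=3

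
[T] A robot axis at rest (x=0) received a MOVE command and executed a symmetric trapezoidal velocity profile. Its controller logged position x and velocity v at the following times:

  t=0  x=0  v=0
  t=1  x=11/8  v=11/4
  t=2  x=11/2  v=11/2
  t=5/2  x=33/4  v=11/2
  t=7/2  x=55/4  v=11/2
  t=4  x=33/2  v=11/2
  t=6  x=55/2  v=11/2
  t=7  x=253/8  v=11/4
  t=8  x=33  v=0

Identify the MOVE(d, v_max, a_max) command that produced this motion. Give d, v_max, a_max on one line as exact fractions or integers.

final state: t=8, x=33, v=0 → d = 33
a_max = (11/4−0)/(1−0) = 11/4
max v = 11/2 over t∈[2,6] → v_max = 11/2
check: 11/2·(2+4) = 33 ✓

d=33 v_max=11/2 a_max=11/4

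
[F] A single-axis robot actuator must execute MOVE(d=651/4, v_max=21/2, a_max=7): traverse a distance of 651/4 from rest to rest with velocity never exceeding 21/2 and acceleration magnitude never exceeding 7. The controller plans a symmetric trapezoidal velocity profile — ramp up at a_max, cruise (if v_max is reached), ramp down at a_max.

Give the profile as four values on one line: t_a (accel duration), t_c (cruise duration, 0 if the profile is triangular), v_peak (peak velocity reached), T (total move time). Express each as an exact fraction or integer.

t_a=3/2 t_c=14 v_peak=21/2 T=17

vₘ²/aₘ = (21/2)²/7 = 63/4
651/4 ≥ 63/4 ⇒ cruise phase
t_a = (21/2)/7 = 3/2; v_peak = 21/2
d_cruise = 651/4 − 63/4 = 147; t_c = 147/(21/2) = 14
T = 2·3/2 + 14 = 17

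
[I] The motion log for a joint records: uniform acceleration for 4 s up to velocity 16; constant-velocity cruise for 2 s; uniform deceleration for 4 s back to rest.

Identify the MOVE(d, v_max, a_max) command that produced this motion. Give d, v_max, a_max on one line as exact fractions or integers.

d=96 v_max=16 a_max=4

a_max = 16/4 = 4
d_a = ½·16·4 = 32; d_c = 16·2 = 32
d = 2·32 + 32 = 96
t_c = 2 > 0 ⇒ limit active, v_max = 16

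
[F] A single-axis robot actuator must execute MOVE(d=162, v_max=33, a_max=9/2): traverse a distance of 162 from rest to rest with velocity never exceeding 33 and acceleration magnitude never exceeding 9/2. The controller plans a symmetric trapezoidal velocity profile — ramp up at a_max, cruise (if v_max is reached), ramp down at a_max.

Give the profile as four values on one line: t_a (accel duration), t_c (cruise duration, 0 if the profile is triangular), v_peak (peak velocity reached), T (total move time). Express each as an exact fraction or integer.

t_a=6 t_c=0 v_peak=27 T=12

v_max²/a_max = 33²/(9/2) = 242
162 < 242 so t_c = 0
v_peak = √(162·9/2) = √729 = 27
t_a = 27/(9/2) = 6; t_c = 0
T = 2·6 = 12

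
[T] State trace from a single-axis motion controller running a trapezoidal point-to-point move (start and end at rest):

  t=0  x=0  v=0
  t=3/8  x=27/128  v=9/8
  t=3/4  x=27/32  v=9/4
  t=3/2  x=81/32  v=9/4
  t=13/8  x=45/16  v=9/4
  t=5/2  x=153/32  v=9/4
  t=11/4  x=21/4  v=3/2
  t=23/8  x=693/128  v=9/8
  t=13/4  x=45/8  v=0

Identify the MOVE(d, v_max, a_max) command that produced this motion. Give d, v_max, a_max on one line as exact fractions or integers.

d=45/8 v_max=9/4 a_max=3

final state: t=13/4, x=45/8, v=0 → d = 45/8
a_max = (9/8−0)/(3/8−0) = 3
max v = 9/4 over t∈[3/4,5/2] → v_max = 9/4
check: 9/4·(3/4+7/4) = 45/8 ✓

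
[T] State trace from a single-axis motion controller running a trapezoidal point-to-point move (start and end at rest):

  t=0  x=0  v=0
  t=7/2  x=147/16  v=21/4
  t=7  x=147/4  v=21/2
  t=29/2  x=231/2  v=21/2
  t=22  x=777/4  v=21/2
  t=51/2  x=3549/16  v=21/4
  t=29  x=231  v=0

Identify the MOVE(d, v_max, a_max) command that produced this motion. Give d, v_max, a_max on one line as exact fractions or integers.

final state: t=29, x=231, v=0 → d = 231
a_max = (21/4−0)/(7/2−0) = 3/2
max v = 21/2 over t∈[7,22] → v_max = 21/2
check: 21/2·(7+15) = 231 ✓

d=231 v_max=21/2 a_max=3/2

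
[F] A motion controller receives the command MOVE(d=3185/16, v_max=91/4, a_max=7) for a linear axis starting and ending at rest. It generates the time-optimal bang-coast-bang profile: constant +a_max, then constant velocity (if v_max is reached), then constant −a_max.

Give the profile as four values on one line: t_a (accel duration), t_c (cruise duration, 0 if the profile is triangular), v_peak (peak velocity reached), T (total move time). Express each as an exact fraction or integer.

t_a=13/4 t_c=11/2 v_peak=91/4 T=12

(v_max)²/a_max = (91/4)²/7 = 1183/16
3185/16 ≥ 1183/16 ⇒ cruise phase
t_a = (91/4)/7 = 13/4; v_peak = 91/4
d_cruise = 3185/16 − 1183/16 = 1001/8; t_c = (1001/8)/(91/4) = 11/2
T = 2·13/4 + 11/2 = 12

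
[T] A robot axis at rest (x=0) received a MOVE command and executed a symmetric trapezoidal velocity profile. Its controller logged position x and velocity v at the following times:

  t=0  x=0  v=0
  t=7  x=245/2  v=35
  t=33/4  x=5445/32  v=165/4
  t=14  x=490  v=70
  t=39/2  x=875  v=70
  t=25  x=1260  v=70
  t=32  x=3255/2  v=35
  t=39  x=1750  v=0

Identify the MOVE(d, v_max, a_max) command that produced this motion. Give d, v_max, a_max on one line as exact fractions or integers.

d=1750 v_max=70 a_max=5

final state: t=39, x=1750, v=0 → d = 1750
a_max = (35−0)/(7−0) = 5
max v = 70 over t∈[14,25] → v_max = 70
check: 70·(14+11) = 1750 ✓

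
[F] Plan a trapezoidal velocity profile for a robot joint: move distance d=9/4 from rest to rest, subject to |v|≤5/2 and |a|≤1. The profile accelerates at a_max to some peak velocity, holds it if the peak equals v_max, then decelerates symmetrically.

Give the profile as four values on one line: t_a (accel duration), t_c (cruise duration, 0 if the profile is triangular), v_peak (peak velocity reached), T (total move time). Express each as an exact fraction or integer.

(v_max)²/a_max = (5/2)²/1 = 25/4
9/4 < 25/4 so t_c = 0
v_peak = √(9/4·1) = √(9/4) = 3/2
t_a = (3/2)/1 = 3/2; t_c = 0
T = 2·3/2 = 3

t_a=3/2 t_c=0 v_peak=3/2 T=3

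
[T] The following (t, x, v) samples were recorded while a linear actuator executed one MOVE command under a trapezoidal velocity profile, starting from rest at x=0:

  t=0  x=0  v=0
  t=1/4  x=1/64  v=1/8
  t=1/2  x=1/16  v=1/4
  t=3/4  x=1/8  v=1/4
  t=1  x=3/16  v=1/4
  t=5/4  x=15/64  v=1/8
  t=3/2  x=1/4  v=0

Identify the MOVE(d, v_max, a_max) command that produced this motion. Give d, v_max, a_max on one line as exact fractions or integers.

d=1/4 v_max=1/4 a_max=1/2

final state: t=3/2, x=1/4, v=0 → d = 1/4
a_max = (1/8−0)/(1/4−0) = 1/2
max v = 1/4 over t∈[1/2,1] → v_max = 1/4
check: 1/4·(1/2+1/2) = 1/4 ✓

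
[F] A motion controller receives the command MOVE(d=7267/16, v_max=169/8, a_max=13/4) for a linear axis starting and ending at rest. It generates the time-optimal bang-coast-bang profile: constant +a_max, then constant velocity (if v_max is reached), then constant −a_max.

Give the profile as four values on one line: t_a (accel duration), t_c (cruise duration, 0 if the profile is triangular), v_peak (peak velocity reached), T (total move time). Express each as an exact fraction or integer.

(v_max)²/a_max = (169/8)²/(13/4) = 2197/16
7267/16 ≥ 2197/16 → trapezoidal
t_a = (169/8)/(13/4) = 13/2; v_peak = 169/8
d_cruise = 7267/16 − 2197/16 = 2535/8; t_c = (2535/8)/(169/8) = 15
T = 2·13/2 + 15 = 28

t_a=13/2 t_c=15 v_peak=169/8 T=28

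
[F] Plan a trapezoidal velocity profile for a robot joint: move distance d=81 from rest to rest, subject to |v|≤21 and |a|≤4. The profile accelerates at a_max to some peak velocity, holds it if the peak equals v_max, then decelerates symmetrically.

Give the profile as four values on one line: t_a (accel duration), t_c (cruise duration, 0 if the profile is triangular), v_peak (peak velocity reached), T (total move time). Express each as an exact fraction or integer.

vₘ²/aₘ = 21²/4 = 441/4
81 < 441/4 so t_c = 0
v_peak = √(81·4) = √324 = 18
t_a = 18/4 = 9/2; t_c = 0
T = 2·9/2 = 9

t_a=9/2 t_c=0 v_peak=18 T=9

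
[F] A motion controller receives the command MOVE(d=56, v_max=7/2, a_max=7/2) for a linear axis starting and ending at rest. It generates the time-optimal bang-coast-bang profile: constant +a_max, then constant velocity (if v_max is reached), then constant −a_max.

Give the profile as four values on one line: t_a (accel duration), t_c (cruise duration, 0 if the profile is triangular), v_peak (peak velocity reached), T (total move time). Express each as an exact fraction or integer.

t_a=1 t_c=15 v_peak=7/2 T=17

vₘ²/aₘ = (7/2)²/(7/2) = 7/2
56 ≥ 7/2 → trapezoidal
t_a = (7/2)/(7/2) = 1; v_peak = 7/2
d_cruise = 56 − 7/2 = 105/2; t_c = (105/2)/(7/2) = 15
T = 2·1 + 15 = 17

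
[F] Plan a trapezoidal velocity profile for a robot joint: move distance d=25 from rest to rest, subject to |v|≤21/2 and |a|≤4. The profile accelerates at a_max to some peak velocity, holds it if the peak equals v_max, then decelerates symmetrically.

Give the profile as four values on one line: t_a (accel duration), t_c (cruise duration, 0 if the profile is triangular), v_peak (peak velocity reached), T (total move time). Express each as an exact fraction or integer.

(v_max)²/a_max = (21/2)²/4 = 441/16
25 < 441/16 so t_c = 0
v_peak = √(25·4) = √100 = 10
t_a = 10/4 = 5/2; t_c = 0
T = 2·5/2 = 5

t_a=5/2 t_c=0 v_peak=10 T=5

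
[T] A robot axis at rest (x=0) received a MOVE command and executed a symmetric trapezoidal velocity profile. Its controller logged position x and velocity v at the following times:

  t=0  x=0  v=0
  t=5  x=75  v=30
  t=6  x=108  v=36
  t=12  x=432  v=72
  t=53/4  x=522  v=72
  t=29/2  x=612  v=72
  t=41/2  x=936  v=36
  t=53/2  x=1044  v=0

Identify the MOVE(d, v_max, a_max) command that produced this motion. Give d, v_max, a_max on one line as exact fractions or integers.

d=1044 v_max=72 a_max=6

final state: t=53/2, x=1044, v=0 → d = 1044
a_max = (30−0)/(5−0) = 6
max v = 72 over t∈[12,29/2] → v_max = 72
check: 72·(12+5/2) = 1044 ✓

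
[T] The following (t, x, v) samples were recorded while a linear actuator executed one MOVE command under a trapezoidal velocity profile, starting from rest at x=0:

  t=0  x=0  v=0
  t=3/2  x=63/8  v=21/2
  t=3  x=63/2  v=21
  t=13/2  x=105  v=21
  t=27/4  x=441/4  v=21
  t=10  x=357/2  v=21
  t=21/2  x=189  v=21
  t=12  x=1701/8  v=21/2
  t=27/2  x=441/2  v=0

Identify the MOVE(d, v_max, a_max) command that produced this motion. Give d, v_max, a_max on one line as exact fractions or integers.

d=441/2 v_max=21 a_max=7

final state: t=27/2, x=441/2, v=0 → d = 441/2
a_max = (21/2−0)/(3/2−0) = 7
max v = 21 over t∈[3,21/2] → v_max = 21
check: 21·(3+15/2) = 441/2 ✓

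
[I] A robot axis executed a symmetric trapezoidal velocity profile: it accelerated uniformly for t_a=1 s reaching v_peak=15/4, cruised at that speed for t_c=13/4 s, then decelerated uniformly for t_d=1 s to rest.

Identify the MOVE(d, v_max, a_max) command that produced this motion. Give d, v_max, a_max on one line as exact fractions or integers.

d=255/16 v_max=15/4 a_max=15/4

a_max = (15/4)/1 = 15/4
d_a = ½·15/4·1 = 15/8; d_c = 15/4·13/4 = 195/16
d = 2·15/8 + 195/16 = 255/16
t_c = 13/4 > 0 ⇒ limit active, v_max = 15/4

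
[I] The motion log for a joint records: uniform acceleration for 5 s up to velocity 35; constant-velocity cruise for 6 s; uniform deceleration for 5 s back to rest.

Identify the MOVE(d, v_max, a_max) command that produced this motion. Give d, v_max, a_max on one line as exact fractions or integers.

a_max = 35/5 = 7
d_a = ½·35·5 = 175/2; d_c = 35·6 = 210
d = 2·175/2 + 210 = 385
t_c = 6 > 0 so v_max = 35

d=385 v_max=35 a_max=7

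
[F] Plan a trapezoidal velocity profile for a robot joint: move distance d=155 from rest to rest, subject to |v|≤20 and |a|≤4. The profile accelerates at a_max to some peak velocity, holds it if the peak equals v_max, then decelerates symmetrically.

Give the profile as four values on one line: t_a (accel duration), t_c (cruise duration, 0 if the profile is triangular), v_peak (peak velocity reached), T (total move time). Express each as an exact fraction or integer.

t_a=5 t_c=11/4 v_peak=20 T=51/4

vₘ²/aₘ = 20²/4 = 100
155 ≥ 100 so v_max reached
t_a = 20/4 = 5; v_peak = 20
d_cruise = 155 − 100 = 55; t_c = 55/20 = 11/4
T = 2·5 + 11/4 = 51/4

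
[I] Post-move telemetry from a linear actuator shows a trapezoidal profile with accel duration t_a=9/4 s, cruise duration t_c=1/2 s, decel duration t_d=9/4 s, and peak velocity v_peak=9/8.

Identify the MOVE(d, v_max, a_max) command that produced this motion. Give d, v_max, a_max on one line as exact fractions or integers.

a_max = (9/8)/(9/4) = 1/2
d_a = ½·9/8·9/4 = 81/64; d_c = 9/8·1/2 = 9/16
d = 2·81/64 + 9/16 = 99/32
t_c = 1/2 > 0 → v_max = v_peak = 9/8

d=99/32 v_max=9/8 a_max=1/2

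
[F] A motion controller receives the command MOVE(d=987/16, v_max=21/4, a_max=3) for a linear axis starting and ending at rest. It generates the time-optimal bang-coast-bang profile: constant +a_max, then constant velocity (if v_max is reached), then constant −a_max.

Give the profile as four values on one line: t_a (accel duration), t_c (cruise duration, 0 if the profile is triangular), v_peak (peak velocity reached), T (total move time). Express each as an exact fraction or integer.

(v_max)²/a_max = (21/4)²/3 = 147/16
987/16 ≥ 147/16 so v_max reached
t_a = (21/4)/3 = 7/4; v_peak = 21/4
d_cruise = 987/16 − 147/16 = 105/2; t_c = (105/2)/(21/4) = 10
T = 2·7/4 + 10 = 27/2

t_a=7/4 t_c=10 v_peak=21/4 T=27/2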